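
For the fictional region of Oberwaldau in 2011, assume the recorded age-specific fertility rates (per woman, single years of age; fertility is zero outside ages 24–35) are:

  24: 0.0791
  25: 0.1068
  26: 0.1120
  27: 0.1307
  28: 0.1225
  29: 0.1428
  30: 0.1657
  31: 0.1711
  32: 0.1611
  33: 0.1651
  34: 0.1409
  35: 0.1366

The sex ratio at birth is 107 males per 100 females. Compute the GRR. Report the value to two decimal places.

Proportion female at birth = 100 / (100 + 107) = 0.48309.
Sum of ASFRs = 0.0791 + 0.1068 + 0.1120 + 0.1307 + 0.1225 + 0.1428 + 0.1657 + 0.1711 + 0.1611 + 0.1651 + 0.1409 + 0.1366 = 1.6344
TFR = 1.6344
GRR = 0.48309 × 1.6344 = 0.78956

0.79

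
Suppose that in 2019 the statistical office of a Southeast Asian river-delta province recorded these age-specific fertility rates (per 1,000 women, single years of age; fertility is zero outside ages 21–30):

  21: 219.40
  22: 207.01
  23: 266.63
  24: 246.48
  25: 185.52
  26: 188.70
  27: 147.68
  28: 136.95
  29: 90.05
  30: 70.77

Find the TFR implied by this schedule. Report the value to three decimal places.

1.759

Sum of ASFRs = 219.40 + 207.01 + 266.63 + 246.48 + 185.52 + 188.70 + 147.68 + 136.95 + 90.05 + 70.77 = 1759.19
TFR = 1759.19 / 1000 = 1.75919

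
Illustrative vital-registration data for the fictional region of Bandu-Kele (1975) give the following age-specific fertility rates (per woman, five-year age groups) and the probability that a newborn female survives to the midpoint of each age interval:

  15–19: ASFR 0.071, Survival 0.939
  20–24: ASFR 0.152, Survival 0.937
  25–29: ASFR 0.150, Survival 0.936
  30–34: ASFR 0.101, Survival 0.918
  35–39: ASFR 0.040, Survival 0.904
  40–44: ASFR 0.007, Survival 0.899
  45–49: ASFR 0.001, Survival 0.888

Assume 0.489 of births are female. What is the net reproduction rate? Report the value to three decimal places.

Proportion female at birth = 0.489.
Each age group contributes 5 × ASFR × survival:
  15–19: 5 × 0.071 × 0.939 = 0.33335
  20–24: 5 × 0.152 × 0.937 = 0.71212
  25–29: 5 × 0.150 × 0.936 = 0.70200
  30–34: 5 × 0.101 × 0.918 = 0.46359
  35–39: 5 × 0.040 × 0.904 = 0.18080
  40–44: 5 × 0.007 × 0.899 = 0.03147
  45–49: 5 × 0.001 × 0.888 = 0.00444
Sum = 2.42777
NRR = 0.489 × 2.42777 = 1.18718
NRR > 1, so each generation more than replaces itself.

1.187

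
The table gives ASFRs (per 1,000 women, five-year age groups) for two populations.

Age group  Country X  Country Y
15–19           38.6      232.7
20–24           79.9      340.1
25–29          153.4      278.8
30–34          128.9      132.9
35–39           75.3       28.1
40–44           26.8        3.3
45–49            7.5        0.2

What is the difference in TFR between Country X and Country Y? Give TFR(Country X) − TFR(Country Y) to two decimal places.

Country X:
  Sum of ASFRs = 38.6 + 79.9 + 153.4 + 128.9 + 75.3 + 26.8 + 7.5 = 510.4
  TFR = 5 × 510.4 / 1000 = 2.552
Country Y:
  Sum of ASFRs = 232.7 + 340.1 + 278.8 + 132.9 + 28.1 + 3.3 + 0.2 = 1016.1
  TFR = 5 × 1016.1 / 1000 = 5.0805
Difference = 2.552 − 5.0805 = -2.5285

-2.53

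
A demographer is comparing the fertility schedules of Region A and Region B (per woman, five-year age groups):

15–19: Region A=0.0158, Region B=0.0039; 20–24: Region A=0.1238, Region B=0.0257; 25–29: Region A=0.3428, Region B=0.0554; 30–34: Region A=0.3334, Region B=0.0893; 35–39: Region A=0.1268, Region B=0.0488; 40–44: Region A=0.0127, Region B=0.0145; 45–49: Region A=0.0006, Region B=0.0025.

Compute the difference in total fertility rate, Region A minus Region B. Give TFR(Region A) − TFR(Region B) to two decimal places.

3.58

Region A:
  Sum of ASFRs = 0.0158 + 0.1238 + 0.3428 + 0.3334 + 0.1268 + 0.0127 + 0.0006 = 0.9559
  TFR = 5 × 0.9559 = 4.7795
Region B:
  Sum of ASFRs = 0.0039 + 0.0257 + 0.0554 + 0.0893 + 0.0488 + 0.0145 + 0.0025 = 0.2401
  TFR = 5 × 0.2401 = 1.2005
Difference = 4.7795 − 1.2005 = 3.579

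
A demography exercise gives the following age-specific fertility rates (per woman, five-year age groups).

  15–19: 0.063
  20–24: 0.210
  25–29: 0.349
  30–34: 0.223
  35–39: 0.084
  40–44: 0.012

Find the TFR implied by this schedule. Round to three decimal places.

Sum of ASFRs = 0.063 + 0.210 + 0.349 + 0.223 + 0.084 + 0.012 = 0.941
TFR = 5 × 0.941 = 4.705

4.705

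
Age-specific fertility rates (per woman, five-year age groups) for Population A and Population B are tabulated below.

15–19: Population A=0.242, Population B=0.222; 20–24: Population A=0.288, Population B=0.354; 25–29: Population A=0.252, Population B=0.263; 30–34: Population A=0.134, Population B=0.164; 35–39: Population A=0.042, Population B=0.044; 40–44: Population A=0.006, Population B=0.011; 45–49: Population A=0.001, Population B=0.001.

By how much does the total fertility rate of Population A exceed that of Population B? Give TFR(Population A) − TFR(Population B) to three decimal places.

-0.470

Population A:
  Sum of ASFRs = 0.242 + 0.288 + 0.252 + 0.134 + 0.042 + 0.006 + 0.001 = 0.965
  TFR = 5 × 0.965 = 4.825
Population B:
  Sum of ASFRs = 0.222 + 0.354 + 0.263 + 0.164 + 0.044 + 0.011 + 0.001 = 1.059
  TFR = 5 × 1.059 = 5.295
Difference = 4.825 − 5.295 = -0.47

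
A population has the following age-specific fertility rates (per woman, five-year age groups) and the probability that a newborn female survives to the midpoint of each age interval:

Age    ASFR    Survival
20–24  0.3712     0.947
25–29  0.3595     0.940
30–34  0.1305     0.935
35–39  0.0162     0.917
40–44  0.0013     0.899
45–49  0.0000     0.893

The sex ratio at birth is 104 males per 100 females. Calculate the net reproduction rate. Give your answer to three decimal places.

Proportion female at birth = 100 / (100 + 104) = 0.49020.
Survival-weighted fertility by age (5·fₓ·Sₓ):
  20–24: 5 × 0.3712 × 0.947 = 1.75763
  25–29: 5 × 0.3595 × 0.940 = 1.68965
  30–34: 5 × 0.1305 × 0.935 = 0.61009
  35–39: 5 × 0.0162 × 0.917 = 0.07428
  40–44: 5 × 0.0013 × 0.899 = 0.00584
  45–49: 5 × 0.0000 × 0.893 = 0.00000
Sum = 4.13749
NRR = 0.49020 × 4.13749 = 2.02820

2.028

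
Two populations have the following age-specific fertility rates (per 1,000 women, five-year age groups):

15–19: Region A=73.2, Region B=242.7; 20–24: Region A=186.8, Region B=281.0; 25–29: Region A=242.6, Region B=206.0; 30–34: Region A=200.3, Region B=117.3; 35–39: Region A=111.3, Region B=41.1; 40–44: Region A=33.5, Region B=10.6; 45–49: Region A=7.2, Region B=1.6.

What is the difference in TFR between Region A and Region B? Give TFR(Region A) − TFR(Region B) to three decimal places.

Region A:
  Sum of ASFRs = 73.2 + 186.8 + 242.6 + 200.3 + 111.3 + 33.5 + 7.2 = 854.9
  TFR = 5 × 854.9 / 1000 = 4.2745
Region B:
  Sum of ASFRs = 242.7 + 281.0 + 206.0 + 117.3 + 41.1 + 10.6 + 1.6 = 900.3
  TFR = 5 × 900.3 / 1000 = 4.5015
Difference = 4.2745 − 4.5015 = -0.227

-0.227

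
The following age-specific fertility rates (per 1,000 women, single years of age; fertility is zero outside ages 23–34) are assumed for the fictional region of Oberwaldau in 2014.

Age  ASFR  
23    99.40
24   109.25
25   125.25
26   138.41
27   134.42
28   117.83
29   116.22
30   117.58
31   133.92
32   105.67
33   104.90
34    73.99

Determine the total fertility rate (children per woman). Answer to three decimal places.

Sum of ASFRs = 99.40 + 109.25 + 125.25 + 138.41 + 134.42 + 117.83 + 116.22 + 117.58 + 133.92 + 105.67 + 104.90 + 73.99 = 1376.84
TFR = 1376.84 / 1000 = 1.37684

1.377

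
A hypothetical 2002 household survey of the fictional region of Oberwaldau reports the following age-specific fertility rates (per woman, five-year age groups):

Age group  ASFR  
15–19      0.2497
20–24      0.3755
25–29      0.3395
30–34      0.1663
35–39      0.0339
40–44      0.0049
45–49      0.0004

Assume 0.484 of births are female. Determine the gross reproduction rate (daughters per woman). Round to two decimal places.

2.83

Proportion female at birth = 0.484.
Sum of ASFRs = 0.2497 + 0.3755 + 0.3395 + 0.1663 + 0.0339 + 0.0049 + 0.0004 = 1.1702
TFR = 5 × 1.1702 = 5.851
GRR = 0.484 × 5.851 = 2.83188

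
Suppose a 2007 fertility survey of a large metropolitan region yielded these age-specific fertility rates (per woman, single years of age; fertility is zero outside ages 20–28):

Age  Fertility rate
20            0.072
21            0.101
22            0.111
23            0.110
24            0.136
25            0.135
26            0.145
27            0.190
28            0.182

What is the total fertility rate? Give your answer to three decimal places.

1.182

Sum of ASFRs = 0.072 + 0.101 + 0.111 + 0.110 + 0.136 + 0.135 + 0.145 + 0.190 + 0.182 = 1.182
TFR = 1.182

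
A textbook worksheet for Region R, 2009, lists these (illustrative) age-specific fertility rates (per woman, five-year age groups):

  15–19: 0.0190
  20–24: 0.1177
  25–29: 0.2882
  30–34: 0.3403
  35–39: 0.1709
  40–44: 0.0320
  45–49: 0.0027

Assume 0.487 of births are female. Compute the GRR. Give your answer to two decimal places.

Proportion female at birth = 0.487.
Sum of ASFRs = 0.0190 + 0.1177 + 0.2882 + 0.3403 + 0.1709 + 0.0320 + 0.0027 = 0.9708
TFR = 5 × 0.9708 = 4.854
GRR = 0.487 × 4.854 = 2.36390

2.36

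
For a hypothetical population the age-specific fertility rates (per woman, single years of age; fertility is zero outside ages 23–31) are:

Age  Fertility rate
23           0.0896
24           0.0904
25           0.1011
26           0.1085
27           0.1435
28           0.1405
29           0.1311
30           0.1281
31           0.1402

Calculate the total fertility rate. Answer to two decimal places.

Sum of ASFRs = 0.0896 + 0.0904 + 0.1011 + 0.1085 + 0.1435 + 0.1405 + 0.1311 + 0.1281 + 0.1402 = 1.0730
TFR = 1.073

1.07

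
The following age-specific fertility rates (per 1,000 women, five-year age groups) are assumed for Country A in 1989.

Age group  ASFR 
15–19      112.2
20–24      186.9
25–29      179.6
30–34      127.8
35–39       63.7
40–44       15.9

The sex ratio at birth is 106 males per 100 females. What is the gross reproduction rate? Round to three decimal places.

Proportion female at birth = 100 / (100 + 106) = 0.48544.
Sum of ASFRs = 112.2 + 186.9 + 179.6 + 127.8 + 63.7 + 15.9 = 686.1
TFR = 5 × 686.1 / 1000 = 3.4305
GRR = 0.48544 × 3.4305 = 1.66530

1.665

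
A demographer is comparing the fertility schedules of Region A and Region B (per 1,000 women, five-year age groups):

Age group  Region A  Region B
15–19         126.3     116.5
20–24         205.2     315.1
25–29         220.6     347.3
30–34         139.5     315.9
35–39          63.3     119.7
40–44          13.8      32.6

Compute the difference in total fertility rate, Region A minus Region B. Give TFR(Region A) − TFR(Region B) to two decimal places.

Region A:
  Sum of ASFRs = 126.3 + 205.2 + 220.6 + 139.5 + 63.3 + 13.8 = 768.7
  TFR = 5 × 768.7 / 1000 = 3.8435
Region B:
  Sum of ASFRs = 116.5 + 315.1 + 347.3 + 315.9 + 119.7 + 32.6 = 1247.1
  TFR = 5 × 1247.1 / 1000 = 6.2355
Difference = 3.8435 − 6.2355 = -2.392

-2.39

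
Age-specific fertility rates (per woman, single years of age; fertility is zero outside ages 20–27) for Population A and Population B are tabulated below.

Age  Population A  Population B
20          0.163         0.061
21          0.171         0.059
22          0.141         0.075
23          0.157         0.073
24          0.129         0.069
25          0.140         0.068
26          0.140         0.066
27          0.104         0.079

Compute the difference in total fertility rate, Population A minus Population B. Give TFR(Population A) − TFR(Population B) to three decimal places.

Population A:
  Sum of ASFRs = 0.163 + 0.171 + 0.141 + 0.157 + 0.129 + 0.140 + 0.140 + 0.104 = 1.145
  TFR = 1.145
Population B:
  Sum of ASFRs = 0.061 + 0.059 + 0.075 + 0.073 + 0.069 + 0.068 + 0.066 + 0.079 = 0.550
  TFR = 0.55
Difference = 1.145 − 0.55 = 0.595

0.595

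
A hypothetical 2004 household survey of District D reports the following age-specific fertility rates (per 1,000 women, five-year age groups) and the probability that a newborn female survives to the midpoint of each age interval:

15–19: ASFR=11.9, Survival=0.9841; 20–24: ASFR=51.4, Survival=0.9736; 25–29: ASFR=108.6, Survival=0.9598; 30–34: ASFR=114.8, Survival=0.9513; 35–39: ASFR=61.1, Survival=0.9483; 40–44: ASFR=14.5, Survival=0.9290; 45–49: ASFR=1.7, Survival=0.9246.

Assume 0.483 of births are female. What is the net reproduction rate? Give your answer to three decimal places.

0.841

Proportion female at birth = 0.483.
Weighting each age-specific rate by interval width and survival:
  15–19: 5 × 11.9/1000 × 0.9841 = 0.05855
  20–24: 5 × 51.4/1000 × 0.9736 = 0.25022
  25–29: 5 × 108.6/1000 × 0.9598 = 0.52117
  30–34: 5 × 114.8/1000 × 0.9513 = 0.54605
  35–39: 5 × 61.1/1000 × 0.9483 = 0.28971
  40–44: 5 × 14.5/1000 × 0.9290 = 0.06735
  45–49: 5 × 1.7/1000 × 0.9246 = 0.00786
Sum = 1.74091
NRR = 0.483 × 1.74091 = 0.84086
NRR < 1, so the cohort does not fully replace itself.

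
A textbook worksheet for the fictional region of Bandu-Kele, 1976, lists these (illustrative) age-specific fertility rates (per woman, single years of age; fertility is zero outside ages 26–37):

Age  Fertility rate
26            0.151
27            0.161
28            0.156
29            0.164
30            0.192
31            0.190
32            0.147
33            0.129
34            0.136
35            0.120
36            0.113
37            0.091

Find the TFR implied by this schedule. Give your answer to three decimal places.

1.750

Sum of ASFRs = 0.151 + 0.161 + 0.156 + 0.164 + 0.192 + 0.190 + 0.147 + 0.129 + 0.136 + 0.120 + 0.113 + 0.091 = 1.750
TFR = 1.75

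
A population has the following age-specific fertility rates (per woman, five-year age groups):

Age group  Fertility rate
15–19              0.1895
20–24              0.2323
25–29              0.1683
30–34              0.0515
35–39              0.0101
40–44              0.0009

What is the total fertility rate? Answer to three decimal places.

Sum of ASFRs = 0.1895 + 0.2323 + 0.1683 + 0.0515 + 0.0101 + 0.0009 = 0.6526
TFR = 5 × 0.6526 = 3.263

3.263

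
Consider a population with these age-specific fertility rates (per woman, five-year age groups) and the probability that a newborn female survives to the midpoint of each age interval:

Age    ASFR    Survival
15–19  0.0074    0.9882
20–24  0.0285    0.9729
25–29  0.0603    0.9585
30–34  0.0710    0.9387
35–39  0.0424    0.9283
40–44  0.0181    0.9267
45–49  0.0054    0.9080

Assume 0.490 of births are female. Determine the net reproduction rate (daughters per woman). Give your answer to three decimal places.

0.540

Proportion female at birth = 0.490.
Survival-weighted fertility by age (5·fₓ·Sₓ):
  15–19: 5 × 0.0074 × 0.9882 = 0.03656
  20–24: 5 × 0.0285 × 0.9729 = 0.13864
  25–29: 5 × 0.0603 × 0.9585 = 0.28899
  30–34: 5 × 0.0710 × 0.9387 = 0.33324
  35–39: 5 × 0.0424 × 0.9283 = 0.19680
  40–44: 5 × 0.0181 × 0.9267 = 0.08387
  45–49: 5 × 0.0054 × 0.9080 = 0.02452
Sum = 1.10262
NRR = 0.490 × 1.10262 = 0.54028
With NRR below 1 the population is below replacement fertility.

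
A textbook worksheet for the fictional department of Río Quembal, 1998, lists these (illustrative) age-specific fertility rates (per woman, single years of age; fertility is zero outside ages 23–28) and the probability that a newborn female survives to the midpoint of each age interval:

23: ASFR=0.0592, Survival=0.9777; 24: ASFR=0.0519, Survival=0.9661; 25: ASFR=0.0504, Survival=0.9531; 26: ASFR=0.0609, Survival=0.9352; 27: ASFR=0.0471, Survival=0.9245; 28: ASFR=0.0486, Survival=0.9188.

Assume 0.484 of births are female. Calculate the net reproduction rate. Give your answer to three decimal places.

Proportion female at birth = 0.484.
Per-age-group product (1 × ASFR × survival probability):
  23: 1 × 0.0592 × 0.9777 = 0.05788
  24: 1 × 0.0519 × 0.9661 = 0.05014
  25: 1 × 0.0504 × 0.9531 = 0.04804
  26: 1 × 0.0609 × 0.9352 = 0.05695
  27: 1 × 0.0471 × 0.9245 = 0.04354
  28: 1 × 0.0486 × 0.9188 = 0.04465
Sum = 0.30120
NRR = 0.484 × 0.30120 = 0.14578

0.146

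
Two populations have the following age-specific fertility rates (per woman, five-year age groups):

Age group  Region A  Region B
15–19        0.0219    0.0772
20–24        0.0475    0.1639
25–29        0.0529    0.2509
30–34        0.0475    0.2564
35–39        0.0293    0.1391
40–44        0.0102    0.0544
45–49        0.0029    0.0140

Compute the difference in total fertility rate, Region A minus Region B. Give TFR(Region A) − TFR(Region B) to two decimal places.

-3.72

Region A:
  Sum of ASFRs = 0.0219 + 0.0475 + 0.0529 + 0.0475 + 0.0293 + 0.0102 + 0.0029 = 0.2122
  TFR = 5 × 0.2122 = 1.061
Region B:
  Sum of ASFRs = 0.0772 + 0.1639 + 0.2509 + 0.2564 + 0.1391 + 0.0544 + 0.0140 = 0.9559
  TFR = 5 × 0.9559 = 4.7795
Difference = 1.061 − 4.7795 = -3.7185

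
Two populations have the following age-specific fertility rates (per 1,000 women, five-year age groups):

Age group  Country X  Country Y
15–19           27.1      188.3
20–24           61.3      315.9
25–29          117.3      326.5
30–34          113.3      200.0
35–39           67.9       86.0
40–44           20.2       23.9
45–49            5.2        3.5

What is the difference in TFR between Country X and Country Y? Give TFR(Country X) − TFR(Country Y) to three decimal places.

Country X:
  Sum of ASFRs = 27.1 + 61.3 + 117.3 + 113.3 + 67.9 + 20.2 + 5.2 = 412.3
  TFR = 5 × 412.3 / 1000 = 2.0615
Country Y:
  Sum of ASFRs = 188.3 + 315.9 + 326.5 + 200.0 + 86.0 + 23.9 + 3.5 = 1144.1
  TFR = 5 × 1144.1 / 1000 = 5.7205
Difference = 2.0615 − 5.7205 = -3.659

-3.659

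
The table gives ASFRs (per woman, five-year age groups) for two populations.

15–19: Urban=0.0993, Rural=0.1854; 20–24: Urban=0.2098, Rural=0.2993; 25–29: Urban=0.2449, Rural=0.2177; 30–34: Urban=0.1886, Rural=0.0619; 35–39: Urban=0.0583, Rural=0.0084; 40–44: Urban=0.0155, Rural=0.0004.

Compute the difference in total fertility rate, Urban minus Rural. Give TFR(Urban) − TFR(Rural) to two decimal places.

0.22

Urban:
  Sum of ASFRs = 0.0993 + 0.2098 + 0.2449 + 0.1886 + 0.0583 + 0.0155 = 0.8164
  TFR = 5 × 0.8164 = 4.082
Rural:
  Sum of ASFRs = 0.1854 + 0.2993 + 0.2177 + 0.0619 + 0.0084 + 0.0004 = 0.7731
  TFR = 5 × 0.7731 = 3.8655
Difference = 4.082 − 3.8655 = 0.2165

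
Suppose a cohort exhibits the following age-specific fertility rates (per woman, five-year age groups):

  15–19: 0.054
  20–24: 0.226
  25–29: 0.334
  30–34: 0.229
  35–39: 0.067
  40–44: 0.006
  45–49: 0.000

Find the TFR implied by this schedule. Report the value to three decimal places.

Sum of ASFRs = 0.054 + 0.226 + 0.334 + 0.229 + 0.067 + 0.006 + 0.000 = 0.916
TFR = 5 × 0.916 = 4.58

4.580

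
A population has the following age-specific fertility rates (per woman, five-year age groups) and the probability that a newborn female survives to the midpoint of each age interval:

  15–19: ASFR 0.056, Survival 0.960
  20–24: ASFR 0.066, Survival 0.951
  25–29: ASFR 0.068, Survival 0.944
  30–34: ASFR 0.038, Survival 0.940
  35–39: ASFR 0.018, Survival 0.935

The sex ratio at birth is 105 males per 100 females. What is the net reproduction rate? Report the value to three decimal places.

Proportion female at birth = 100 / (100 + 105) = 0.48780.
Per-age-group product (5 × ASFR × survival probability):
  15–19: 5 × 0.056 × 0.960 = 0.26880
  20–24: 5 × 0.066 × 0.951 = 0.31383
  25–29: 5 × 0.068 × 0.944 = 0.32096
  30–34: 5 × 0.038 × 0.940 = 0.17860
  35–39: 5 × 0.018 × 0.935 = 0.08415
Sum = 1.16634
NRR = 0.48780 × 1.16634 = 0.56894

0.569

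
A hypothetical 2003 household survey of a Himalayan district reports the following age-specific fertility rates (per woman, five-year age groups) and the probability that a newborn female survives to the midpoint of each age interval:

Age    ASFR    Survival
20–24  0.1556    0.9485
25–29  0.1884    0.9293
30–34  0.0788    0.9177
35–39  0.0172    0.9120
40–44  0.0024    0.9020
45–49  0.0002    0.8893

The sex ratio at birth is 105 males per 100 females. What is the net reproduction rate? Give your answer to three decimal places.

Proportion female at birth = 100 / (100 + 105) = 0.48780.
Weighting each age-specific rate by interval width and survival:
  20–24: 5 × 0.1556 × 0.9485 = 0.73793
  25–29: 5 × 0.1884 × 0.9293 = 0.87540
  30–34: 5 × 0.0788 × 0.9177 = 0.36157
  35–39: 5 × 0.0172 × 0.9120 = 0.07843
  40–44: 5 × 0.0024 × 0.9020 = 0.01082
  45–49: 5 × 0.0002 × 0.8893 = 0.00089
Sum = 2.06504
NRR = 0.48780 × 2.06504 = 1.00733
NRR > 1, so each generation more than replaces itself.

1.007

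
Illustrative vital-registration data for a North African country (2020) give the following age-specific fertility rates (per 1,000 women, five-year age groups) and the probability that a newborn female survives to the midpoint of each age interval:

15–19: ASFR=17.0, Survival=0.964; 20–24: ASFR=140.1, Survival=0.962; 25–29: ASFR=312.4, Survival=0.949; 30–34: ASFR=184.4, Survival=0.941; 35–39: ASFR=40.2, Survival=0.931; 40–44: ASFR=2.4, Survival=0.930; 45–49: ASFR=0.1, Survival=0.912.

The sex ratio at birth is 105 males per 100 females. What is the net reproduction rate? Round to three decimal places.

Proportion female at birth = 100 / (100 + 105) = 0.48780.
Weighting each age-specific rate by interval width and survival:
  15–19: 5 × 17.0/1000 × 0.964 = 0.08194
  20–24: 5 × 140.1/1000 × 0.962 = 0.67388
  25–29: 5 × 312.4/1000 × 0.949 = 1.48234
  30–34: 5 × 184.4/1000 × 0.941 = 0.86760
  35–39: 5 × 40.2/1000 × 0.931 = 0.18713
  40–44: 5 × 2.4/1000 × 0.930 = 0.01116
  45–49: 5 × 0.1/1000 × 0.912 = 0.00046
Sum = 3.30451
NRR = 0.48780 × 3.30451 = 1.61194
An NRR exceeding 1 indicates intrinsic growth under these rates.

1.612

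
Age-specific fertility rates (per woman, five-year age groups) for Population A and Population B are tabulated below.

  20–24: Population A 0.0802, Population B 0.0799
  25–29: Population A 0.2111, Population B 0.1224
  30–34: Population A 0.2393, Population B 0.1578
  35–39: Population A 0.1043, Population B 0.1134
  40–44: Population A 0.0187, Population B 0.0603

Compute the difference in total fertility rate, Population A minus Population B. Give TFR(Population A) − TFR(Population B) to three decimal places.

0.599

Population A:
  Sum of ASFRs = 0.0802 + 0.2111 + 0.2393 + 0.1043 + 0.0187 = 0.6536
  TFR = 5 × 0.6536 = 3.268
Population B:
  Sum of ASFRs = 0.0799 + 0.1224 + 0.1578 + 0.1134 + 0.0603 = 0.5338
  TFR = 5 × 0.5338 = 2.669
Difference = 3.268 − 2.669 = 0.599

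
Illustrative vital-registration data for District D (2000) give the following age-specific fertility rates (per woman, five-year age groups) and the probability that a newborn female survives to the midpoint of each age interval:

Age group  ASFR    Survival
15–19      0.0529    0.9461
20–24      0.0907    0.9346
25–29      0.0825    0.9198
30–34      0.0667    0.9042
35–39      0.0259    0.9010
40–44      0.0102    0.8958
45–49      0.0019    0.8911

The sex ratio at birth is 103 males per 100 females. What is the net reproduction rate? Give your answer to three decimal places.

0.752

Proportion female at birth = 100 / (100 + 103) = 0.49261.
Weighting each age-specific rate by interval width and survival:
  15–19: 5 × 0.0529 × 0.9461 = 0.25024
  20–24: 5 × 0.0907 × 0.9346 = 0.42384
  25–29: 5 × 0.0825 × 0.9198 = 0.37942
  30–34: 5 × 0.0667 × 0.9042 = 0.30155
  35–39: 5 × 0.0259 × 0.9010 = 0.11668
  40–44: 5 × 0.0102 × 0.8958 = 0.04569
  45–49: 5 × 0.0019 × 0.8911 = 0.00847
Sum = 1.52589
NRR = 0.49261 × 1.52589 = 0.75167
An NRR under 1 implies long-run decline under these rates.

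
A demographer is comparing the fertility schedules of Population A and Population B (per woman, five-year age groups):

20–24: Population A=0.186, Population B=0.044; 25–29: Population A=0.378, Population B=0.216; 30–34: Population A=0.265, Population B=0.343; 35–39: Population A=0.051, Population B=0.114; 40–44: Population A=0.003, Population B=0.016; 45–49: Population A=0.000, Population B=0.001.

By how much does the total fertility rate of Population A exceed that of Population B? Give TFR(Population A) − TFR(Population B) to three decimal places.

Population A:
  Sum of ASFRs = 0.186 + 0.378 + 0.265 + 0.051 + 0.003 + 0.000 = 0.883
  TFR = 5 × 0.883 = 4.415
Population B:
  Sum of ASFRs = 0.044 + 0.216 + 0.343 + 0.114 + 0.016 + 0.001 = 0.734
  TFR = 5 × 0.734 = 3.67
Difference = 4.415 − 3.67 = 0.745

0.745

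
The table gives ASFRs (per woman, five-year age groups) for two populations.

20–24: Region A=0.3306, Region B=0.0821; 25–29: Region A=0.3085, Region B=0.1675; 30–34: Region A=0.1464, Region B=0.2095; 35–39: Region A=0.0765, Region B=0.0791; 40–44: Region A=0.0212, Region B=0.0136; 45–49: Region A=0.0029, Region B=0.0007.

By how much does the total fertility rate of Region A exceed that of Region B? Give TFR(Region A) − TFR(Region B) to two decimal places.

1.67

Region A:
  Sum of ASFRs = 0.3306 + 0.3085 + 0.1464 + 0.0765 + 0.0212 + 0.0029 = 0.8861
  TFR = 5 × 0.8861 = 4.4305
Region B:
  Sum of ASFRs = 0.0821 + 0.1675 + 0.2095 + 0.0791 + 0.0136 + 0.0007 = 0.5525
  TFR = 5 × 0.5525 = 2.7625
Difference = 4.4305 − 2.7625 = 1.668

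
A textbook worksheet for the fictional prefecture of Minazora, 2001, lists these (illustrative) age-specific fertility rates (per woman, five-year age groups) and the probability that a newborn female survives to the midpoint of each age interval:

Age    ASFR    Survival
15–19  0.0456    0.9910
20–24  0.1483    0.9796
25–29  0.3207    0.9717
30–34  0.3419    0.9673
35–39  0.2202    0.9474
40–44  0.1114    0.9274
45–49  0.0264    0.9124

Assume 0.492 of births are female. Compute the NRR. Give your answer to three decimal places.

Proportion female at birth = 0.492.
Weighting each age-specific rate by interval width and survival:
  15–19: 5 × 0.0456 × 0.9910 = 0.22595
  20–24: 5 × 0.1483 × 0.9796 = 0.72637
  25–29: 5 × 0.3207 × 0.9717 = 1.55812
  30–34: 5 × 0.3419 × 0.9673 = 1.65360
  35–39: 5 × 0.2202 × 0.9474 = 1.04309
  40–44: 5 × 0.1114 × 0.9274 = 0.51656
  45–49: 5 × 0.0264 × 0.9124 = 0.12044
Sum = 5.84413
NRR = 0.492 × 5.84413 = 2.87531
An NRR exceeding 1 indicates intrinsic growth under these rates.

2.875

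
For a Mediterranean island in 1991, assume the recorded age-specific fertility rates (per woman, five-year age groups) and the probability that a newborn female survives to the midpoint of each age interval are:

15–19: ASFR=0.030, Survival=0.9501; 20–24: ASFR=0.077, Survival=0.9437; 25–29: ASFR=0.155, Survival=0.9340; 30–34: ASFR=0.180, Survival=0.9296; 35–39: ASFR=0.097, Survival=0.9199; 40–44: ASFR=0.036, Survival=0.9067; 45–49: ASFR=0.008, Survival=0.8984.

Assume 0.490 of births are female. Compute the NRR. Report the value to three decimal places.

Proportion female at birth = 0.490.
Survival-weighted fertility by age (5·fₓ·Sₓ):
  15–19: 5 × 0.030 × 0.9501 = 0.14252
  20–24: 5 × 0.077 × 0.9437 = 0.36332
  25–29: 5 × 0.155 × 0.9340 = 0.72385
  30–34: 5 × 0.180 × 0.9296 = 0.83664
  35–39: 5 × 0.097 × 0.9199 = 0.44615
  40–44: 5 × 0.036 × 0.9067 = 0.16321
  45–49: 5 × 0.008 × 0.8984 = 0.03594
Sum = 2.71163
NRR = 0.490 × 2.71163 = 1.32870

1.329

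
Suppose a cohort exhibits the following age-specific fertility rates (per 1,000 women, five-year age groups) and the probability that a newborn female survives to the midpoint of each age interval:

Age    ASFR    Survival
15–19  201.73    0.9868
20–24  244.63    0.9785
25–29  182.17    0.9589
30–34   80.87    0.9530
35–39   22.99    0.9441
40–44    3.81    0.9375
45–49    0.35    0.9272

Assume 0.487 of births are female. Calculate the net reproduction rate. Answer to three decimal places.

1.743

Proportion female at birth = 0.487.
Survival-weighted fertility by age (5·fₓ·Sₓ):
  15–19: 5 × 201.73/1000 × 0.9868 = 0.99534
  20–24: 5 × 244.63/1000 × 0.9785 = 1.19685
  25–29: 5 × 182.17/1000 × 0.9589 = 0.87341
  30–34: 5 × 80.87/1000 × 0.9530 = 0.38535
  35–39: 5 × 22.99/1000 × 0.9441 = 0.10852
  40–44: 5 × 3.81/1000 × 0.9375 = 0.01786
  45–49: 5 × 0.35/1000 × 0.9272 = 0.00162
Sum = 3.57895
NRR = 0.487 × 3.57895 = 1.74295
With NRR above 1 the population is above replacement fertility.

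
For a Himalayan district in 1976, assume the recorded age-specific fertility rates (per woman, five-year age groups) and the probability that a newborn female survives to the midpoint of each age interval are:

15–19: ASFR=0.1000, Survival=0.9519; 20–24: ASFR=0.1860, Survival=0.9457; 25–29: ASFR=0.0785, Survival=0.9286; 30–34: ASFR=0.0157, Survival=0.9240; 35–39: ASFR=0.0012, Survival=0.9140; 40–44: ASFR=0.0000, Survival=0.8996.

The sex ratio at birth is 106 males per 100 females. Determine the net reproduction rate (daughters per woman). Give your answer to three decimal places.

0.873

Proportion female at birth = 100 / (100 + 106) = 0.48544.
Weighting each age-specific rate by interval width and survival:
  15–19: 5 × 0.1000 × 0.9519 = 0.47595
  20–24: 5 × 0.1860 × 0.9457 = 0.87950
  25–29: 5 × 0.0785 × 0.9286 = 0.36448
  30–34: 5 × 0.0157 × 0.9240 = 0.07253
  35–39: 5 × 0.0012 × 0.9140 = 0.00548
  40–44: 5 × 0.0000 × 0.8996 = 0.00000
Sum = 1.79794
NRR = 0.48544 × 1.79794 = 0.87279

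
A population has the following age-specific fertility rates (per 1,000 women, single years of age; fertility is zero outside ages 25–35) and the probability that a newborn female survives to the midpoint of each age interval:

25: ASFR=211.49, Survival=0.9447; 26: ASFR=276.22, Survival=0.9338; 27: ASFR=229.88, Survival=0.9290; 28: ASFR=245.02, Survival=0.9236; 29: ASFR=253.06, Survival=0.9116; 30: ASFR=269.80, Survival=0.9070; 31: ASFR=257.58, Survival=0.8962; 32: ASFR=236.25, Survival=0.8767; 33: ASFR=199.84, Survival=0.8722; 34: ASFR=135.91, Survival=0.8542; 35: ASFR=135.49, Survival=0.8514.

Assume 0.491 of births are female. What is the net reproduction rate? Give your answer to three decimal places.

Proportion female at birth = 0.491.
Per-age-group product (1 × ASFR × survival probability):
  25: 1 × 211.49/1000 × 0.9447 = 0.19979
  26: 1 × 276.22/1000 × 0.9338 = 0.25793
  27: 1 × 229.88/1000 × 0.9290 = 0.21356
  28: 1 × 245.02/1000 × 0.9236 = 0.22630
  29: 1 × 253.06/1000 × 0.9116 = 0.23069
  30: 1 × 269.80/1000 × 0.9070 = 0.24471
  31: 1 × 257.58/1000 × 0.8962 = 0.23084
  32: 1 × 236.25/1000 × 0.8767 = 0.20712
  33: 1 × 199.84/1000 × 0.8722 = 0.17430
  34: 1 × 135.91/1000 × 0.8542 = 0.11609
  35: 1 × 135.49/1000 × 0.8514 = 0.11536
Sum = 2.21669
NRR = 0.491 × 2.21669 = 1.08839

1.088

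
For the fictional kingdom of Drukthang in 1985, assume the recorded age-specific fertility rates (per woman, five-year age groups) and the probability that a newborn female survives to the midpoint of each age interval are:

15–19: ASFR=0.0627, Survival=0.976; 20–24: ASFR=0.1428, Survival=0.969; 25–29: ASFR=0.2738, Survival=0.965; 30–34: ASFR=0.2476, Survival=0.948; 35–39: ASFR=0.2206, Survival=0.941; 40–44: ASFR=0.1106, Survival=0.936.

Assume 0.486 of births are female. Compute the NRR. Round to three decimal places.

2.453

Proportion female at birth = 0.486.
Weighting each age-specific rate by interval width and survival:
  15–19: 5 × 0.0627 × 0.976 = 0.30598
  20–24: 5 × 0.1428 × 0.969 = 0.69187
  25–29: 5 × 0.2738 × 0.965 = 1.32109
  30–34: 5 × 0.2476 × 0.948 = 1.17362
  35–39: 5 × 0.2206 × 0.941 = 1.03792
  40–44: 5 × 0.1106 × 0.936 = 0.51761
Sum = 5.04809
NRR = 0.486 × 5.04809 = 2.45337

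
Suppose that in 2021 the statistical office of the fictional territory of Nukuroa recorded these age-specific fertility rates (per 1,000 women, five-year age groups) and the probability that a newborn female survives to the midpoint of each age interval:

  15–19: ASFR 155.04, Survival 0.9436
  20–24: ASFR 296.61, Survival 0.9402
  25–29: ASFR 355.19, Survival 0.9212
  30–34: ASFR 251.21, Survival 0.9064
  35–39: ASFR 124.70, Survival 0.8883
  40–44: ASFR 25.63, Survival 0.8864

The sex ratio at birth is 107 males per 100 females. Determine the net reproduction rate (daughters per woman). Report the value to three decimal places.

Proportion female at birth = 100 / (100 + 107) = 0.48309.
Each age group contributes 5 × ASFR × survival:
  15–19: 5 × 155.04/1000 × 0.9436 = 0.73148
  20–24: 5 × 296.61/1000 × 0.9402 = 1.39436
  25–29: 5 × 355.19/1000 × 0.9212 = 1.63601
  30–34: 5 × 251.21/1000 × 0.9064 = 1.13848
  35–39: 5 × 124.70/1000 × 0.8883 = 0.55386
  40–44: 5 × 25.63/1000 × 0.8864 = 0.11359
Sum = 5.56778
NRR = 0.48309 × 5.56778 = 2.68974

2.690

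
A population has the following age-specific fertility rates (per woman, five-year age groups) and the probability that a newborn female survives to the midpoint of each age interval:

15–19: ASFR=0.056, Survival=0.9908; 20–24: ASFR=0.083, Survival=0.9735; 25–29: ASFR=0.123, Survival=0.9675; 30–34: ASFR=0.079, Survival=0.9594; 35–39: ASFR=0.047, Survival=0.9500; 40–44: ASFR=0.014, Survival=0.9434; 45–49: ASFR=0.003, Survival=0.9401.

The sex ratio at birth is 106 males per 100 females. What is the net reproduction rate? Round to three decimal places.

Proportion female at birth = 100 / (100 + 106) = 0.48544.
Per-age-group product (5 × ASFR × survival probability):
  15–19: 5 × 0.056 × 0.9908 = 0.27742
  20–24: 5 × 0.083 × 0.9735 = 0.40400
  25–29: 5 × 0.123 × 0.9675 = 0.59501
  30–34: 5 × 0.079 × 0.9594 = 0.37896
  35–39: 5 × 0.047 × 0.9500 = 0.22325
  40–44: 5 × 0.014 × 0.9434 = 0.06604
  45–49: 5 × 0.003 × 0.9401 = 0.01410
Sum = 1.95878
NRR = 0.48544 × 1.95878 = 0.95087

0.951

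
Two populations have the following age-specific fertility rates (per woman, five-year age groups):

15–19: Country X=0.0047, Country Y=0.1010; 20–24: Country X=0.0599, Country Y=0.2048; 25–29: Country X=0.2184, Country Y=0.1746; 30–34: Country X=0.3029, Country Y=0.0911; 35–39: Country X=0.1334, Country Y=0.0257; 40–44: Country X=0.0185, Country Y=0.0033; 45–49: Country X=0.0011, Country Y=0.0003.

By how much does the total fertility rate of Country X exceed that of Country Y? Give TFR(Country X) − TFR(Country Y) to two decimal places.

0.69

Country X:
  Sum of ASFRs = 0.0047 + 0.0599 + 0.2184 + 0.3029 + 0.1334 + 0.0185 + 0.0011 = 0.7389
  TFR = 5 × 0.7389 = 3.6945
Country Y:
  Sum of ASFRs = 0.1010 + 0.2048 + 0.1746 + 0.0911 + 0.0257 + 0.0033 + 0.0003 = 0.6008
  TFR = 5 × 0.6008 = 3.004
Difference = 3.6945 − 3.004 = 0.6905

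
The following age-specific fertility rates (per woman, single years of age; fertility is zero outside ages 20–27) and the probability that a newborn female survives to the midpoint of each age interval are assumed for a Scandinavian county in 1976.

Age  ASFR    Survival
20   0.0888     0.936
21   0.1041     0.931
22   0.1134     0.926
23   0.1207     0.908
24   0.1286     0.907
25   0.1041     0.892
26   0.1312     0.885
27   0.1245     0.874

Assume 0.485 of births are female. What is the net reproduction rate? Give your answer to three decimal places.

Proportion female at birth = 0.485.
Each age group contributes 1 × ASFR × survival:
  20: 1 × 0.0888 × 0.936 = 0.08312
  21: 1 × 0.1041 × 0.931 = 0.09692
  22: 1 × 0.1134 × 0.926 = 0.10501
  23: 1 × 0.1207 × 0.908 = 0.10960
  24: 1 × 0.1286 × 0.907 = 0.11664
  25: 1 × 0.1041 × 0.892 = 0.09286
  26: 1 × 0.1312 × 0.885 = 0.11611
  27: 1 × 0.1245 × 0.874 = 0.10881
Sum = 0.82907
NRR = 0.485 × 0.82907 = 0.40210
NRR < 1, so the cohort does not fully replace itself.

0.402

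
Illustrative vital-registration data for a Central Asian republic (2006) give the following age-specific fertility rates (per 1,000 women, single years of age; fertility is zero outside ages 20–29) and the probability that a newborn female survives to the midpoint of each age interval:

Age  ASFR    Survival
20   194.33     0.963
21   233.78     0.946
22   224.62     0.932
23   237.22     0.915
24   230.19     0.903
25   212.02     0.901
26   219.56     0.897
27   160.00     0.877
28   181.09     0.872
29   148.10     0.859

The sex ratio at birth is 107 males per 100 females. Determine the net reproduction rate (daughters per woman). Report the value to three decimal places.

Proportion female at birth = 100 / (100 + 107) = 0.48309.
Weighting each age-specific rate by interval width and survival:
  20: 1 × 194.33/1000 × 0.963 = 0.18714
  21: 1 × 233.78/1000 × 0.946 = 0.22116
  22: 1 × 224.62/1000 × 0.932 = 0.20935
  23: 1 × 237.22/1000 × 0.915 = 0.21706
  24: 1 × 230.19/1000 × 0.903 = 0.20786
  25: 1 × 212.02/1000 × 0.901 = 0.19103
  26: 1 × 219.56/1000 × 0.897 = 0.19695
  27: 1 × 160.00/1000 × 0.877 = 0.14032
  28: 1 × 181.09/1000 × 0.872 = 0.15791
  29: 1 × 148.10/1000 × 0.859 = 0.12722
Sum = 1.85600
NRR = 0.48309 × 1.85600 = 0.89662
An NRR under 1 implies long-run decline under these rates.

0.897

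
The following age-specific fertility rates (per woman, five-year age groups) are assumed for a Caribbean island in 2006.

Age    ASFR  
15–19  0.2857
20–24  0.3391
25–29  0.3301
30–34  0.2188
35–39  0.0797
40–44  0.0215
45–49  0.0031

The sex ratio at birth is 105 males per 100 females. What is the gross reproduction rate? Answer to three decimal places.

3.117

Proportion female at birth = 100 / (100 + 105) = 0.48780.
Sum of ASFRs = 0.2857 + 0.3391 + 0.3301 + 0.2188 + 0.0797 + 0.0215 + 0.0031 = 1.2780
TFR = 5 × 1.2780 = 6.39
GRR = 0.48780 × 6.39 = 3.11704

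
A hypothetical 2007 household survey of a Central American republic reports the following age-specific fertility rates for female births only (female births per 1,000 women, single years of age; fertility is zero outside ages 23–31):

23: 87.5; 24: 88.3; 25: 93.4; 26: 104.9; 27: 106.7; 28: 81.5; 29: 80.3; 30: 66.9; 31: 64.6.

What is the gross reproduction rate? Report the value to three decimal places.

Sum of female ASFRs = 87.5 + 88.3 + 93.4 + 104.9 + 106.7 + 81.5 + 80.3 + 66.9 + 64.6 = 774.1
GRR = 774.1 / 1000 = 0.7741

0.774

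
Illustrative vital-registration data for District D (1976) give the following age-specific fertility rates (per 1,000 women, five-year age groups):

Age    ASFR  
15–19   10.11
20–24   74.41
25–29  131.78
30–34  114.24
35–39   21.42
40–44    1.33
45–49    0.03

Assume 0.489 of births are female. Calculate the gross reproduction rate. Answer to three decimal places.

0.864

Proportion female at birth = 0.489.
Sum of ASFRs = 10.11 + 74.41 + 131.78 + 114.24 + 21.42 + 1.33 + 0.03 = 353.32
TFR = 5 × 353.32 / 1000 = 1.7666
GRR = 0.489 × 1.7666 = 0.86387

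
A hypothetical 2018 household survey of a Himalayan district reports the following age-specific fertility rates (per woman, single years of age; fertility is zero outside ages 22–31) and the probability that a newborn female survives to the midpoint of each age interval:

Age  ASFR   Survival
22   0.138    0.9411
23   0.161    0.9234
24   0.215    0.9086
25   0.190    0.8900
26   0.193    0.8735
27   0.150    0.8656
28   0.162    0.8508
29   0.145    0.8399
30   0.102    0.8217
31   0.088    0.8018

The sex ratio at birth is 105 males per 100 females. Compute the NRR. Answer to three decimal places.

0.661

Proportion female at birth = 100 / (100 + 105) = 0.48780.
Each age group contributes 1 × ASFR × survival:
  22: 1 × 0.138 × 0.9411 = 0.12987
  23: 1 × 0.161 × 0.9234 = 0.14867
  24: 1 × 0.215 × 0.9086 = 0.19535
  25: 1 × 0.190 × 0.8900 = 0.16910
  26: 1 × 0.193 × 0.8735 = 0.16859
  27: 1 × 0.150 × 0.8656 = 0.12984
  28: 1 × 0.162 × 0.8508 = 0.13783
  29: 1 × 0.145 × 0.8399 = 0.12179
  30: 1 × 0.102 × 0.8217 = 0.08381
  31: 1 × 0.088 × 0.8018 = 0.07056
Sum = 1.35541
NRR = 0.48780 × 1.35541 = 0.66117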